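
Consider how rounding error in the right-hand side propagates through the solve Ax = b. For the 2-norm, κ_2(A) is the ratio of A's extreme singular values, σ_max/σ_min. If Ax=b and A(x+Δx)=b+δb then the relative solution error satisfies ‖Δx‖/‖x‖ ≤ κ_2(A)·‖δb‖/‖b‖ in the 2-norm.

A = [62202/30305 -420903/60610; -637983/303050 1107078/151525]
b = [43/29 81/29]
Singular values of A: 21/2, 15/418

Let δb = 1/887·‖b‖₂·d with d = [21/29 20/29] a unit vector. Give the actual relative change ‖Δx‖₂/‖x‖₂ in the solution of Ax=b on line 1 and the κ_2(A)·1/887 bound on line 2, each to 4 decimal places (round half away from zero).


from the listed singular values, σ₁ = 21/2, σ_n = 15/418
condition number: (21/2) ÷ (15/418) = 292.6000
bound on ‖Δx‖/‖x‖: κ·ε = 292.6000·1/887 = 0.3299
solve Ax = b  →  x = [80.2293 23.4994]
‖b‖₂ = 3.1623 and ‖x‖₂ = 83.6001
with δb = [0.0026 0.0025], A·Δx = δb → ‖Δx‖ = 0.0993
relative error = 0.0012
realised/bound (from unrounded values) ≈ 0.0036

0.0012
0.3299


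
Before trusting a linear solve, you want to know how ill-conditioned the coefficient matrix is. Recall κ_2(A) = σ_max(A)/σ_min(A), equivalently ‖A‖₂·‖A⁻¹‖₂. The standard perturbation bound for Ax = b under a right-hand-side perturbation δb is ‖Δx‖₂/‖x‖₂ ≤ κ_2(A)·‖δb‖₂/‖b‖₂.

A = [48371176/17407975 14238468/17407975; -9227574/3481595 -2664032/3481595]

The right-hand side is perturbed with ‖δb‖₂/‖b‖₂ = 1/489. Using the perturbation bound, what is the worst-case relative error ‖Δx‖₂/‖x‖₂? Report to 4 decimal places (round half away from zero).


0.7856

M = AᵀA = [5313286225636/360330075625 1549697089248/360330075625; 1549697089248/360330075625 452034046864/360330075625]. tr(M)=9224512436/576528121, det(M)=1000000/576528121
char-poly roots: 16 and 62500/576528121
κ = σ_max/σ_min = 4/(250/24011) = 384.1760
bound on ‖Δx‖/‖x‖: κ·ε = 384.1760·1/489 = 0.7856


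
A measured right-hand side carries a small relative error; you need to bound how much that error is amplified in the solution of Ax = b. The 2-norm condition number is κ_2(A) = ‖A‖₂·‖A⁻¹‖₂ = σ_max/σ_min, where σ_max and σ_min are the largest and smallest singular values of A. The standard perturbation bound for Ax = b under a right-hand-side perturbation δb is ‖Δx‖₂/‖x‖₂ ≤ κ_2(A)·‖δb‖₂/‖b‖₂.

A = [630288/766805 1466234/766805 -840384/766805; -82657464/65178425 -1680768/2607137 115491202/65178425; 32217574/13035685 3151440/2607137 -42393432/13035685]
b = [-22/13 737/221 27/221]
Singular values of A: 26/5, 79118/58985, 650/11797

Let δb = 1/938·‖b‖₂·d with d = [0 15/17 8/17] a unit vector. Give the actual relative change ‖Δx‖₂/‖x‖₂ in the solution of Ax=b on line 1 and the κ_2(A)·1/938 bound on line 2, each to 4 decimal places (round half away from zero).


largest singular value 26/5, smallest 650/11797
κ_2(A) = (26/5) / (650/11797) = 94.3760
worst-case relative error ≤ 94.3760 × 1/938 = 0.1006
solve Ax = b  →  x = [43.5172 -0.8361 32.7232]
‖b‖ = 3.7417, ‖x‖ = 54.4542
with δb = [0.0000 0.0035 0.0019], A·Δx = δb → ‖Δx‖ = 0.0724
relative error = 0.0013
realised/bound (from unrounded values) ≈ 0.0132

0.0013
0.1006


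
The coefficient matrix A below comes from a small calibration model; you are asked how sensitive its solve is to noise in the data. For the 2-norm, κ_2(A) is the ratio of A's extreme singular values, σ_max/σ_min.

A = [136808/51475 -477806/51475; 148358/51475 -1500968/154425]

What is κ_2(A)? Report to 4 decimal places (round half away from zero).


213.0000

M = AᵀA = [48426308/3150625 -497959168/9451875; -497959168/9451875 5121988228/28355625]. tr(M)=8892520/45369, det(M)=38416/45369
char-poly roots: 196 and 196/45369
so κ_2 = √(196 / (196/45369)) = 213.0000


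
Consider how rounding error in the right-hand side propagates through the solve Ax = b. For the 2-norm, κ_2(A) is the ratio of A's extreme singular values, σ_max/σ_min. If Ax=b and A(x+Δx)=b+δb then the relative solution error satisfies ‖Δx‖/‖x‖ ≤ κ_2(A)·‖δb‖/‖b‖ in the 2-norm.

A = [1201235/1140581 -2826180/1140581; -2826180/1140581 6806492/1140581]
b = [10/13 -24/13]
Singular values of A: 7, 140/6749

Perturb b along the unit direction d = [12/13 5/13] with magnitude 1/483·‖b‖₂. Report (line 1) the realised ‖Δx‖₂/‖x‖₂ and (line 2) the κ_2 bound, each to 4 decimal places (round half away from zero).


0.6987
0.6987

from the listed singular values, σ₁ = 7, σ_n = 140/6749
condition number: 7 ÷ (140/6749) = 337.4500
worst-case relative error ≤ 337.4500 × 1/483 = 0.6987
solve Ax = b  →  x = [0.1099 -0.2637]
‖b‖₂ = 2.0000 and ‖x‖₂ = 0.2857
re-solving with b+δb shifts x by Δx of norm 0.1996
realised ‖Δx‖/‖x‖ = 0.6987
realised/bound = 1 exactly: the bound is attained for this b and d


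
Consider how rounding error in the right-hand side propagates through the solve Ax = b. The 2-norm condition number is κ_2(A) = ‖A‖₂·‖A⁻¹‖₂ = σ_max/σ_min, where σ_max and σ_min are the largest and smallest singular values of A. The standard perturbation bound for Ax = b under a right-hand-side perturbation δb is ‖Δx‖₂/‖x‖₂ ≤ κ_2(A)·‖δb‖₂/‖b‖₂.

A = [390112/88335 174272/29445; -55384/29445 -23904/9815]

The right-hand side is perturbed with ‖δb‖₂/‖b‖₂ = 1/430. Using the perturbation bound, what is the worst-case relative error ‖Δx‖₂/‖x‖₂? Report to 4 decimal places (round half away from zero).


AᵀA = [1063868992/46172025 472785152/15390675; 472785152/15390675 210138112/5130225]; tr = 118204480/1846881, det = 262144/1846881
solving λ² − 118204480/1846881·λ + 262144/1846881 = 0 gives λ = 64, 4096/1846881
κ = σ_max/σ_min = 8/(64/1359) = 169.8750
perturbation bound = 169.8750·1/430 = 0.3951

0.3951


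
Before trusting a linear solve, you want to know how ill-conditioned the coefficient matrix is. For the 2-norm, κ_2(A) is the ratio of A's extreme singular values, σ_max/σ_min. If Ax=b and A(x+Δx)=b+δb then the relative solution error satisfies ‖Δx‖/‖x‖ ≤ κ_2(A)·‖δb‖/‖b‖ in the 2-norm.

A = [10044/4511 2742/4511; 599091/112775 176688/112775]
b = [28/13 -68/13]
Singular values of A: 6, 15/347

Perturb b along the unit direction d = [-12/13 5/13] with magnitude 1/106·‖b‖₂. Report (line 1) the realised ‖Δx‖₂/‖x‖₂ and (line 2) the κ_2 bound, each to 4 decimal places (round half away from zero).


largest singular value 6, smallest 15/347
condition number: 6 ÷ (15/347) = 138.8000
κ_2(A)·‖δb‖/‖b‖ = 1.3094
solve Ax = b  →  x = [25.2693 -89.0187]
2-norm of b is 5.6569; of x, 92.5357
Δx = A⁻¹·δb where δb = 1/106·5.6569·d; ‖Δx‖ = 1.2345
relative error = 0.0133
so the bound overstates the realised error by a factor of ≈ 98.1490 (computed from the unrounded values)

0.0133
1.3094


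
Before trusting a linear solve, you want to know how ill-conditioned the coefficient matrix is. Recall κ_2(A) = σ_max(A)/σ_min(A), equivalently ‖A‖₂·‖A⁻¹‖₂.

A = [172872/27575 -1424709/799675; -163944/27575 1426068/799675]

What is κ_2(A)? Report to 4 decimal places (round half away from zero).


form AᵀA = [11352472704/152076125 -3310948872/152076125; -3310948872/152076125 966341421/152076125] with trace 98550513/1216609 and determinant 419904/1216609
λ_max, λ_min = (98550513/1216609 ± √9710160176621025/1480137458881)/2 = 81, 5184/1216609
κ = σ_max/σ_min = 9/(72/1103) = 137.8750

137.8750


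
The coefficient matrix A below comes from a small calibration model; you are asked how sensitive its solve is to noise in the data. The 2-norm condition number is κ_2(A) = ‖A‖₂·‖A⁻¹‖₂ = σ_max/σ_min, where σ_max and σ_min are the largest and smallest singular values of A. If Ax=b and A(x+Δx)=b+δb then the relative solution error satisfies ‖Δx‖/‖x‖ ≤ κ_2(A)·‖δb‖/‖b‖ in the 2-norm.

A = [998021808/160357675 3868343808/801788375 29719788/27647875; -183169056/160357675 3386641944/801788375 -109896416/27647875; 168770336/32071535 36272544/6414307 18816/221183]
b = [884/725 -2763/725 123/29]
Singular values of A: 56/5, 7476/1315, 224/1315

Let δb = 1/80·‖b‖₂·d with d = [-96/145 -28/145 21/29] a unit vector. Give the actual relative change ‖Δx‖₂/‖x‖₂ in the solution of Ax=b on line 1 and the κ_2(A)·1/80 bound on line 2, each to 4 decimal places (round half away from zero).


0.0243
0.8219

largest singular value 56/5, smallest 224/1315
κ_2(A) = (56/5) / (224/1315) = 65.7500
κ_2(A)·‖δb‖/‖b‖ = 0.8219
solve Ax = b  →  x = [-8.6990 8.6547 12.6554]
2-norm of b is 5.8310; of x, 17.6277
Δx = A⁻¹·δb where δb = 1/80·5.8310·d; ‖Δx‖ = 0.4279
dividing the unrounded norms, ‖Δx‖/‖x‖ = 0.0243
tightness: 0.0243 against a bound of 0.8219 (unrounded ratio ≈ 0.0295)


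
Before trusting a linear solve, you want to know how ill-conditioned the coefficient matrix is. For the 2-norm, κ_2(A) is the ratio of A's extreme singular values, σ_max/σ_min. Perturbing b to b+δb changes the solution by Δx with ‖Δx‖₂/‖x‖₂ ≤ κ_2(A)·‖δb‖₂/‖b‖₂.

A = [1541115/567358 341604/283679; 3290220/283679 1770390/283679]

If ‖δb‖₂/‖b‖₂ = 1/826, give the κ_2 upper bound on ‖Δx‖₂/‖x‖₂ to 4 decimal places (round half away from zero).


0.0739

AᵀA = [1598391225/11264132 213045390/2816033; 213045390/2816033 113761908/2816033]; tr = 120790521/662596, det = 1476225/165649
eigenvalues of AᵀA: λ = (tr ± √(tr²−4·det))/2 = 729/4, 8100/165649
κ_2(A) = √(λ_max/λ_min) = √((729/4) / (8100/165649)) = 61.0500
perturbation bound = 61.0500·1/826 = 0.0739


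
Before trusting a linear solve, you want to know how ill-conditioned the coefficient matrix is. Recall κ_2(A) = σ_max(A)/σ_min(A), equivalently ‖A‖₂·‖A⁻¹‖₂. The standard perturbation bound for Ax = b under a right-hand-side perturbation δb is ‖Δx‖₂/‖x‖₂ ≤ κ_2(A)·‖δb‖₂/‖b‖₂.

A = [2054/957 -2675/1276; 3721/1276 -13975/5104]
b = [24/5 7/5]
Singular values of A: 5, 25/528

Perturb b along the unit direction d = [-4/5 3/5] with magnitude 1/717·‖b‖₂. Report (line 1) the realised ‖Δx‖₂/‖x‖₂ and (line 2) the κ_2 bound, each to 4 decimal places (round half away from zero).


0.0023
0.1473

σ_max = 5, σ_min = 25/528
κ = σ_max/σ_min = 5/(25/528) = 105.6000
worst-case relative error ≤ 105.6000 × 1/717 = 0.1473
solve Ax = b  →  x = [-43.1172 -46.4331]
‖b‖₂ = 5.0000 and ‖x‖₂ = 63.3651
δb = ε·‖b‖·d = [-0.0056 0.0042]; solving A·Δx = δb gives ‖Δx‖ = 0.1473
dividing the unrounded norms, ‖Δx‖/‖x‖ = 0.0023
realised/bound (from unrounded values) ≈ 0.0158


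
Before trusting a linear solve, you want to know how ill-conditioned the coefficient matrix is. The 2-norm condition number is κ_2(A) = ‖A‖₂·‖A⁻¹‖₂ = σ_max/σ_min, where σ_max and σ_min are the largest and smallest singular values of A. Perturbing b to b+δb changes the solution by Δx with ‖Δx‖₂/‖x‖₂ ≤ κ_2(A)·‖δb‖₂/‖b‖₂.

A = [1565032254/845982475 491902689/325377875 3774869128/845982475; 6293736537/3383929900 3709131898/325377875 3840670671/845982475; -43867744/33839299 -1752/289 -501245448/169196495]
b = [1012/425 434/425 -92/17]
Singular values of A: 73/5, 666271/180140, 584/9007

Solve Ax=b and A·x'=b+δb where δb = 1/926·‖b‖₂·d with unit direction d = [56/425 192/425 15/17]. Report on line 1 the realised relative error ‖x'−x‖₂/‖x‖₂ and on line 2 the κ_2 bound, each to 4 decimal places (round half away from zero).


0.0016
0.2432

σ_max = 73/5, σ_min = 584/9007
condition number: (73/5) ÷ (584/9007) = 225.1750
perturbation bound = 225.1750·1/926 = 0.2432
solve Ax = b  →  x = [57.1794 -0.0127 -23.1682]
‖b‖ = 6.0000, ‖x‖ = 61.6948
with δb = [0.0009 0.0029 0.0057], A·Δx = δb → ‖Δx‖ = 0.0999
relative error = 0.0016
realised/bound (from unrounded values) ≈ 0.0067


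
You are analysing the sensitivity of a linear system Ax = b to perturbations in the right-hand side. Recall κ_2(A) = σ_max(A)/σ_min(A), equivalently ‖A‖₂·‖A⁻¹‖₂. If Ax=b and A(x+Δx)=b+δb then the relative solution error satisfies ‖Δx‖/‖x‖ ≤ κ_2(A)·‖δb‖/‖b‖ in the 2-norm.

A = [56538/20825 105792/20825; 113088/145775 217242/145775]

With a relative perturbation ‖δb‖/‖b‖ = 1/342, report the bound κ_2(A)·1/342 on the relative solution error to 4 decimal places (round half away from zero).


M = AᵀA = [271071396/34000561 508239360/34000561; 508239360/34000561 952959204/34000561]. tr(M)=4235400/117649, det(M)=1296/117649
eigenvalues of AᵀA: λ = (tr ± √(tr²−4·det))/2 = 36, 36/117649
κ = σ_max/σ_min = 6/(6/343) = 343.0000
worst-case relative error ≤ 343.0000 × 1/342 = 1.0029

1.0029


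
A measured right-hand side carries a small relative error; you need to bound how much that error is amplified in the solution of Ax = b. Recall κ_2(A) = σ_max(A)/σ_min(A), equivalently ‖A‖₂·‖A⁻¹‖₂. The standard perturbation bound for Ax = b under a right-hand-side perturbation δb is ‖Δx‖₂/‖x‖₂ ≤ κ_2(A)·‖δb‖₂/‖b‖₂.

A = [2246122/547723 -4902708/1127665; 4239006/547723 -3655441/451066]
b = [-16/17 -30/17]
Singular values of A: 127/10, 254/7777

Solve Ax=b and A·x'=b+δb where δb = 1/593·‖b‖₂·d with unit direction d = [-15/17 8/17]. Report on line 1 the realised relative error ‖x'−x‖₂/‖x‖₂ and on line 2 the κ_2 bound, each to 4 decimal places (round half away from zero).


σ_max = 127/10, σ_min = 254/7777
κ_2(A) = (127/10) / (254/7777) = 388.8500
perturbation bound = 388.8500·1/593 = 0.6557
solve Ax = b  →  x = [-0.1086 0.1140]
‖b‖ = 2.0000, ‖x‖ = 0.1575
re-solving with b+δb shifts x by Δx of norm 0.1033
dividing the unrounded norms, ‖Δx‖/‖x‖ = 0.6557
tightness: 0.6557 against a bound of 0.6557; the bound is attained (ratio 1)

0.6557
0.6557


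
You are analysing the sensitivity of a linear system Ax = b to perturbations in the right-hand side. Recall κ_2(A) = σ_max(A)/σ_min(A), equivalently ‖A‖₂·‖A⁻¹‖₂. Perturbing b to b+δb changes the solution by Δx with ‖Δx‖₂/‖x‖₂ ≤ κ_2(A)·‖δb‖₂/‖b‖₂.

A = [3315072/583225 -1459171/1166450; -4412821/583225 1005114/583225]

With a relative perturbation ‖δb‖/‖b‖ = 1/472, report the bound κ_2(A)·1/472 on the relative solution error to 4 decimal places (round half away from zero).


form AᵀA = [1218507661729/13606056025 -54832133034/2721211205; -54832133034/2721211205 246807864769/54424224100] with trace 609260977/6475220 and determinant 88529281/809402500
solving λ² − 609260977/6475220·λ + 88529281/809402500 = 0 gives λ = 9409/100, 9409/8094025
so κ_2 = √((9409/100) / (9409/8094025)) = 284.5000
worst-case relative error ≤ 284.5000 × 1/472 = 0.6028

0.6028


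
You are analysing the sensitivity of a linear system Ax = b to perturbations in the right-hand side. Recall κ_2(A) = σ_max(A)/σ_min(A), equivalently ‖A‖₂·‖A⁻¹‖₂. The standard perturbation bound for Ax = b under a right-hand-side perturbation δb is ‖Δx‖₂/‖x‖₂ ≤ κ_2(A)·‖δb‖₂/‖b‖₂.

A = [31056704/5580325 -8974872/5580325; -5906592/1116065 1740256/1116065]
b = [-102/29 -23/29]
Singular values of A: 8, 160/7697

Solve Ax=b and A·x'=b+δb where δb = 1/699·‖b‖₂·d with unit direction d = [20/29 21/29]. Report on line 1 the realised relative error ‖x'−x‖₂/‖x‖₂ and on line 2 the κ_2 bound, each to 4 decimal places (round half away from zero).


0.0017
0.5506

σ_max = 8, σ_min = 160/7697
condition number: 8 ÷ (160/7697) = 384.8500
perturbation bound = 384.8500·1/699 = 0.5506
solve Ax = b  →  x = [-40.6493 -138.4760]
‖b‖ = 3.6056, ‖x‖ = 144.3190
Δx = A⁻¹·δb where δb = 1/699·3.6056·d; ‖Δx‖ = 0.2481
relative error = 0.0017
realised/bound (from unrounded values) ≈ 0.0031


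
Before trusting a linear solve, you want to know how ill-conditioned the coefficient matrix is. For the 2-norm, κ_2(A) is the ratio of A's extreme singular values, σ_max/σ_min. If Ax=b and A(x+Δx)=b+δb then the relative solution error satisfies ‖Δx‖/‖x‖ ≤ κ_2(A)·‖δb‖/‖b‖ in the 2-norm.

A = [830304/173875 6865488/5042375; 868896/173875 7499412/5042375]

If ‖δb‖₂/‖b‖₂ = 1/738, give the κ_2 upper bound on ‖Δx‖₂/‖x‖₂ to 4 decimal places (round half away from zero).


M = AᵀA = [1444384991232/30232515625 421263835776/30232515625; 421263835776/30232515625 122920458768/30232515625]. tr(M)=501537744/9674405, det(M)=107495424/1209300625
char-poly roots: 1296/25 and 82944/48372025
so κ_2 = √((1296/25) / (82944/48372025)) = 173.8750
bound on ‖Δx‖/‖x‖: κ·ε = 173.8750·1/738 = 0.2356

0.2356


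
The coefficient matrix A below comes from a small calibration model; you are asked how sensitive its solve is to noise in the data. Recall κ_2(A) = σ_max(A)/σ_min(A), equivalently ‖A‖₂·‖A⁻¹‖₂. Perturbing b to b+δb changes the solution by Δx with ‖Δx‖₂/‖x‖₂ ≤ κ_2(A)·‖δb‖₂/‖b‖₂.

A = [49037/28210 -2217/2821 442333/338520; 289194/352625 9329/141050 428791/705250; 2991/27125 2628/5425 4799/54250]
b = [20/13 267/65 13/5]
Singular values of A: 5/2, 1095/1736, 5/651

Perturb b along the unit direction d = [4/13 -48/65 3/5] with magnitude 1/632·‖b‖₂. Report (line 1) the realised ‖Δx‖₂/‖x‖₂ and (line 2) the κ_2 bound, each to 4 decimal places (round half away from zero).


0.0081
0.5150

σ_max = 5/2, σ_min = 5/651
κ_2(A) = (5/2) / (5/651) = 325.5000
perturbation bound = 325.5000·1/632 = 0.5150
solve Ax = b  →  x = [80.4621 5.7519 -102.4034]
‖b‖₂ = 5.0990 and ‖x‖₂ = 130.3599
Δx = A⁻¹·δb where δb = 1/632·5.0990·d; ‖Δx‖ = 1.0505
dividing the unrounded norms, ‖Δx‖/‖x‖ = 0.0081
tightness: 0.0081 against a bound of 0.5150 (unrounded ratio ≈ 0.0156)


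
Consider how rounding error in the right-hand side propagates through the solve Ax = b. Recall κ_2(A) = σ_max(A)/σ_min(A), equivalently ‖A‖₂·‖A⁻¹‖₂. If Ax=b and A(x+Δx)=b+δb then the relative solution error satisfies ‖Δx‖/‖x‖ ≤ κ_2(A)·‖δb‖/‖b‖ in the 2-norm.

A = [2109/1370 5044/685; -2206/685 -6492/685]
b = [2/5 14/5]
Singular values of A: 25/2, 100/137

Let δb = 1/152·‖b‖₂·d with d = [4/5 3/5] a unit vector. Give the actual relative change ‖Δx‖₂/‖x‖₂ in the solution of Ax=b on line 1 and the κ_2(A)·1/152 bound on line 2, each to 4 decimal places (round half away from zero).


from the listed singular values, σ₁ = 25/2, σ_n = 100/137
κ_2(A) = (25/2) / (100/137) = 17.1250
worst-case relative error ≤ 17.1250 × 1/152 = 0.1127
solve Ax = b  →  x = [-2.6752 0.6136]
‖b‖₂ = 2.8284 and ‖x‖₂ = 2.7447
δb = ε·‖b‖·d = [0.0149 0.0112]; solving A·Δx = δb gives ‖Δx‖ = 0.0255
realised ‖Δx‖/‖x‖ = 0.0093
tightness: 0.0093 against a bound of 0.1127 (unrounded ratio ≈ 0.0824)

0.0093
0.1127


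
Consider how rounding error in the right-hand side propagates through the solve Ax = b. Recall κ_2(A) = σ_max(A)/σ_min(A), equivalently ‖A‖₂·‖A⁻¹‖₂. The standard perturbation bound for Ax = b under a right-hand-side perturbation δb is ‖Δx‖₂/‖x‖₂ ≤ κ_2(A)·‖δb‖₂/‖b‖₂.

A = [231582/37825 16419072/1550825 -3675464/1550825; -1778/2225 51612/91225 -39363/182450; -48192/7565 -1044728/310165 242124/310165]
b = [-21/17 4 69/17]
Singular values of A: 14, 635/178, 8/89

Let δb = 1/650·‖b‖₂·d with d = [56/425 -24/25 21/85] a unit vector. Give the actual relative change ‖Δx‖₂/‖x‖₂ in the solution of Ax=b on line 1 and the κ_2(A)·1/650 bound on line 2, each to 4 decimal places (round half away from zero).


0.0030
0.2396

from the listed singular values, σ₁ = 14, σ_n = 8/89
κ_2(A) = 14 / (8/89) = 155.7500
perturbation bound = 155.7500·1/650 = 0.2396
solve Ax = b  →  x = [-1.0256 -6.8371 -32.6710]
2-norm of b is 5.8310; of x, 33.3945
with δb = [0.0012 -0.0086 0.0022], A·Δx = δb → ‖Δx‖ = 0.0998
dividing the unrounded norms, ‖Δx‖/‖x‖ = 0.0030
realised/bound (from unrounded values) ≈ 0.0125


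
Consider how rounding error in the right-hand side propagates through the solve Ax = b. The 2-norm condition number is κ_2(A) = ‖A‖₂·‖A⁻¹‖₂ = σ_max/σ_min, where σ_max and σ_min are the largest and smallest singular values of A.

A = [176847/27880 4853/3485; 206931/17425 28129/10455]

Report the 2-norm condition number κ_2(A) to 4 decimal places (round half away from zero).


form AᵀA = [12188164761/67240000 68557871/1681000; 68557871/1681000 3471298/378225] with trace 68558929/360000 and determinant 279841/1000000
eigenvalues of AᵀA: λ = (tr ± √(tr²−4·det))/2 = 4761/25, 529/360000
so κ_2 = √((4761/25) / (529/360000)) = 360.0000

360.0000


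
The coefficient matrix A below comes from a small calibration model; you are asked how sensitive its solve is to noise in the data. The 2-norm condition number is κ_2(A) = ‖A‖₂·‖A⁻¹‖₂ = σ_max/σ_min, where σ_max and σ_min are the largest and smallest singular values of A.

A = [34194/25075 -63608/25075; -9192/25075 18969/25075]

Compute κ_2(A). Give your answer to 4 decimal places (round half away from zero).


88.5000

M = AᵀA = [2005956/1006009 -3759000/1006009; -3759000/1006009 7049281/1006009]. tr(M)=31333/3481, det(M)=36/3481
eigenvalues of AᵀA: λ = (tr ± √(tr²−4·det))/2 = 9, 4/3481
κ_2(A) = √(λ_max/λ_min) = √(9 / (4/3481)) = 88.5000


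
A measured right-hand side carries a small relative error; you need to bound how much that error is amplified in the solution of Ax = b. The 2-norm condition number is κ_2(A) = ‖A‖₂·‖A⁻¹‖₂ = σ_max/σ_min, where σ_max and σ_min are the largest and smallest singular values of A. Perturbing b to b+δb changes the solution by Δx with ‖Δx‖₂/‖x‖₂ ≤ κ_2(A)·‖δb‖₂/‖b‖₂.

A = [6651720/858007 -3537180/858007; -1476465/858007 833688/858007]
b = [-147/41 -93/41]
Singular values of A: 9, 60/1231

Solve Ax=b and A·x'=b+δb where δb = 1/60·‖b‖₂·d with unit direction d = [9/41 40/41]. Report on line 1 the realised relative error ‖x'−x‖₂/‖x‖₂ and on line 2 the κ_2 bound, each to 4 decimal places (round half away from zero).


0.0236
3.0775

from the listed singular values, σ₁ = 9, σ_n = 60/1231
condition number: 9 ÷ (60/1231) = 184.6500
bound on ‖Δx‖/‖x‖: κ·ε = 184.6500·1/60 = 3.0775
solve Ax = b  →  x = [-29.2588 -54.1520]
‖b‖₂ = 4.2426 and ‖x‖₂ = 61.5509
Δx = A⁻¹·δb where δb = 1/60·4.2426·d; ‖Δx‖ = 1.4507
dividing the unrounded norms, ‖Δx‖/‖x‖ = 0.0236
realised/bound (from unrounded values) ≈ 0.0077


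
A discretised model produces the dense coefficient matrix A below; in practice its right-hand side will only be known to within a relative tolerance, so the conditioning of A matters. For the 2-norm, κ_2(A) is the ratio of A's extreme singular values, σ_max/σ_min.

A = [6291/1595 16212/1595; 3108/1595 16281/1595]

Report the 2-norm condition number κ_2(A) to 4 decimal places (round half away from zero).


11.0000

form AᵀA = [11709/605 36288/605; 36288/605 125541/605] with trace 27450/121 and determinant 50625/121
eigenvalues of AᵀA: λ = (tr ± √(tr²−4·det))/2 = 225, 225/121
κ = σ_max/σ_min = 15/(15/11) = 11.0000


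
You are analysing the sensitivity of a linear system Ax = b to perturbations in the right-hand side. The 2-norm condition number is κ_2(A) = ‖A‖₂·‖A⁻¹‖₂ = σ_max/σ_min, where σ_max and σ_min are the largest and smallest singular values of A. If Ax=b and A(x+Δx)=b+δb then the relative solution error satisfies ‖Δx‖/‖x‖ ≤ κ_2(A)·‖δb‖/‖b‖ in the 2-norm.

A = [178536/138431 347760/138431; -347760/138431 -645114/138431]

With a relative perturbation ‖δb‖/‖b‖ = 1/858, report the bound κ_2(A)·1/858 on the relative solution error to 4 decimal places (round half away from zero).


0.1396

AᵀA = [528761664/66308449 991116000/66308449; 991116000/66308449 1858508964/66308449]; tr = 8260452/229441, det = 20736/229441
λ_max, λ_min = (8260452/229441 ± √68216036490000/52643172481)/2 = 36, 576/229441
κ = σ_max/σ_min = 6/(24/479) = 119.7500
perturbation bound = 119.7500·1/858 = 0.1396


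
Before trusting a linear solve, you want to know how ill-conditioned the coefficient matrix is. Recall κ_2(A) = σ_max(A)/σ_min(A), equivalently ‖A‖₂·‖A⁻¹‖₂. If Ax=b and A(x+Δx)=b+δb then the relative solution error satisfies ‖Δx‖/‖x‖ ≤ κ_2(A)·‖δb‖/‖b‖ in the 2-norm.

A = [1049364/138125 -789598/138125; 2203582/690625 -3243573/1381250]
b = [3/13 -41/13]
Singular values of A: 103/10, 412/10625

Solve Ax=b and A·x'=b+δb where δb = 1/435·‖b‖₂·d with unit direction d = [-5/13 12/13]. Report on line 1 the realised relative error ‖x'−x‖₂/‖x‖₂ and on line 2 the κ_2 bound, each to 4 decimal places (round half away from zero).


σ_max = 103/10, σ_min = 412/10625
condition number: (103/10) ÷ (412/10625) = 265.6250
perturbation bound = 265.6250·1/435 = 0.6106
solve Ax = b  →  x = [-46.4976 -61.8350]
‖b‖₂ = 3.1623 and ‖x‖₂ = 77.3666
δb = ε·‖b‖·d = [-0.0028 0.0067]; solving A·Δx = δb gives ‖Δx‖ = 0.1875
relative error = 0.0024
realised/bound (from unrounded values) ≈ 0.0040

0.0024
0.6106


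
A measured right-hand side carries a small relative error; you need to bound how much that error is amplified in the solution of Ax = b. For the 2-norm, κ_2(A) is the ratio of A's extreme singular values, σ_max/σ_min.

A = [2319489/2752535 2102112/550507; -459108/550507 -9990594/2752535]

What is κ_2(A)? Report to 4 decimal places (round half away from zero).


form AᵀA = [12662940681/9008857225 2250318024/360354289; 2250318024/360354289 250040237796/9008857225] with trace 156277917/5359225 and determinant 2125764/133980625
λ_max, λ_min = (156277917/5359225 ± √976838582009889/1148851704025)/2 = 729/25, 2916/5359225
σ_max=√(729/25)=(27/5), σ_min=√(2916/5359225)=(54/2315) → κ = 231.5000

231.5000


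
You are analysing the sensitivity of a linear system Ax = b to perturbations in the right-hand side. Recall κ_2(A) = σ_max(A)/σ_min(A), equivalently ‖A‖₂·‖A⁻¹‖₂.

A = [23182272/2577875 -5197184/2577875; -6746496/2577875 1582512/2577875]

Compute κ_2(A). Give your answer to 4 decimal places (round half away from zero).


form AᵀA = [932692709376/10632703225 -8394172416/425308129; -8394172416/425308129 47224105216/10632703225] with trace 582936832/6325225 and determinant 9437184/158130625
solving λ² − 582936832/6325225·λ + 9437184/158130625 = 0 gives λ = 2304/25, 4096/6325225
κ_2(A) = √(λ_max/λ_min) = √((2304/25) / (4096/6325225)) = 377.2500

377.2500


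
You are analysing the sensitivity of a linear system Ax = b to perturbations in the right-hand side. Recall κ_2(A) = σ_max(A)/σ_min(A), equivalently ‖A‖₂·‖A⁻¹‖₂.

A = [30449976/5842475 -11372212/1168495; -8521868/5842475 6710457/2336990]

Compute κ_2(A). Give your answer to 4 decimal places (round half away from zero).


171.8375

form AᵀA = [1599717236176/54615222601 -2999011174830/54615222601; -2999011174830/54615222601 22493562249625/218460890404] with trace 99973810361/755920036 and determinant 111936400/188980009
solving λ² − 99973810361/755920036·λ + 111936400/188980009 = 0 gives λ = 529/4, 846400/188980009
κ = σ_max/σ_min = (23/2)/(920/13747) = 171.8375


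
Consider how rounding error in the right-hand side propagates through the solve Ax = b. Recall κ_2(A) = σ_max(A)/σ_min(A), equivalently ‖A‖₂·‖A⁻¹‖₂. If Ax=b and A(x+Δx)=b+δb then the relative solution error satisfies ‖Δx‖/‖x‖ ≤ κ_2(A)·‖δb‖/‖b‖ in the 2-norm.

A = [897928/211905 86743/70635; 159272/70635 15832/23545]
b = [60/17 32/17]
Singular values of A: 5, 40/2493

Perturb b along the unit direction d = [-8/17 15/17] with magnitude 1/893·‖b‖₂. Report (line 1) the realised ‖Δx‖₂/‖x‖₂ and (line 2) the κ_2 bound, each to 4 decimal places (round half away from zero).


0.3490
0.3490

from the listed singular values, σ₁ = 5, σ_n = 40/2493
κ_2(A) = 5 / (40/2493) = 311.6250
worst-case relative error ≤ 311.6250 × 1/893 = 0.3490
solve Ax = b  →  x = [0.7680 0.2240]
‖b‖₂ = 4.0000 and ‖x‖₂ = 0.8000
re-solving with b+δb shifts x by Δx of norm 0.2792
realised ‖Δx‖/‖x‖ = 0.3490
tightness: 0.3490 against a bound of 0.3490; the bound is attained (ratio 1)


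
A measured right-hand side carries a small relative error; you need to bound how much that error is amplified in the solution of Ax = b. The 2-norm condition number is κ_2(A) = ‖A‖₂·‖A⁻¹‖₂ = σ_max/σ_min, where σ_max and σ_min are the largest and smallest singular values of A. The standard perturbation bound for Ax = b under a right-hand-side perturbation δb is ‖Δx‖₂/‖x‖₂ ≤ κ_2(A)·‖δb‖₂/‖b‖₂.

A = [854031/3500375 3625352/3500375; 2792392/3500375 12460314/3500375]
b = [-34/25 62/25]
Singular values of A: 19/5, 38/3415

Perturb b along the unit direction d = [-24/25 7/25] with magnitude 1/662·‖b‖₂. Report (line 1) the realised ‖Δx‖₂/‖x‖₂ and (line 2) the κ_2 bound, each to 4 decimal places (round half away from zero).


0.0021
0.5159

σ_max = 19/5, σ_min = 38/3415
κ_2(A) = (19/5) / (38/3415) = 341.5000
perturbation bound = 341.5000·1/662 = 0.5159
solve Ax = b  →  x = [-175.2375 39.9679]
‖b‖₂ = 2.8284 and ‖x‖₂ = 179.7376
with δb = [-0.0041 0.0012], A·Δx = δb → ‖Δx‖ = 0.3840
relative error = 0.0021
realised/bound (from unrounded values) ≈ 0.0041


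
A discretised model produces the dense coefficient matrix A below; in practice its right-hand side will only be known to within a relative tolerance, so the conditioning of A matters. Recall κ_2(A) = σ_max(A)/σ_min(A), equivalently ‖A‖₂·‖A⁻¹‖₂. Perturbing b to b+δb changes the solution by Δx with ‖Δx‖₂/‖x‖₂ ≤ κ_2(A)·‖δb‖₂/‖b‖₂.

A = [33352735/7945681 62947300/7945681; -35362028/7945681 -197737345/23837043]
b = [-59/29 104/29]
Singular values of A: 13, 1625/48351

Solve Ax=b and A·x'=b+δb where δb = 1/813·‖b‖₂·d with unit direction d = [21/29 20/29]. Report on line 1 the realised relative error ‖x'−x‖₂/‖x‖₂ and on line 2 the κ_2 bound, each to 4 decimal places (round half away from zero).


0.0051
0.4758

σ_max = 13, σ_min = 1625/48351
κ = σ_max/σ_min = 13/(1625/48351) = 386.8080
worst-case relative error ≤ 386.8080 × 1/813 = 0.4758
solve Ax = b  →  x = [-26.3987 13.7306]
2-norm of b is 4.1231; of x, 29.7561
re-solving with b+δb shifts x by Δx of norm 0.1509
relative error = 0.0051
tightness: 0.0051 against a bound of 0.4758 (unrounded ratio ≈ 0.0107)


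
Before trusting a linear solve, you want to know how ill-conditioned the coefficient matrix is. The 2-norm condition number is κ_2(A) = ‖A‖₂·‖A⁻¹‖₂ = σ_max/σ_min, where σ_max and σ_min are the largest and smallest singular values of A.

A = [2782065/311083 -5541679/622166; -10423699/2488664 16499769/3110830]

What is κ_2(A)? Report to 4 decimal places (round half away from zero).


20.1920

M = AᵀA = [2089986793609/21430617664 -2729000252979/26788272080; -2729000252979/26788272080 1799303686037/16742670050]. tr(M)=130591424249/637057600, det(M)=10454040025/101929216
eigenvalues of AᵀA: λ = (tr ± √(tr²−4·det))/2 = 20449/100, 12780625/25482304
κ = σ_max/σ_min = (143/10)/(3575/5048) = 20.1920


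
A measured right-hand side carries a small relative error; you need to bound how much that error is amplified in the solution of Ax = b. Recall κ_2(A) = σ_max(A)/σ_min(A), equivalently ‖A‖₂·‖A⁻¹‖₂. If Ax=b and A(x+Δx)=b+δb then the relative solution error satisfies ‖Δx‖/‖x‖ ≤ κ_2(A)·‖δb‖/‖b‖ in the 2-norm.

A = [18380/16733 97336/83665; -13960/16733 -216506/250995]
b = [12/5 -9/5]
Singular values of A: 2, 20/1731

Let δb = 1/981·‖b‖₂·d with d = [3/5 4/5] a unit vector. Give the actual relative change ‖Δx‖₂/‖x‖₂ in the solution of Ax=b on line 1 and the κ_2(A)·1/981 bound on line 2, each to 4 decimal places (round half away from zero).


from the listed singular values, σ₁ = 2, σ_n = 20/1731
condition number: 2 ÷ (20/1731) = 173.1000
κ_2(A)·‖δb‖/‖b‖ = 0.1765
solve Ax = b  →  x = [1.0345 1.0862]
2-norm of b is 3.0000; of x, 1.5000
Δx = A⁻¹·δb where δb = 1/981·3.0000·d; ‖Δx‖ = 0.2647
dividing the unrounded norms, ‖Δx‖/‖x‖ = 0.1765
realised/bound = 1 exactly: the bound is attained for this b and d

0.1765
0.1765


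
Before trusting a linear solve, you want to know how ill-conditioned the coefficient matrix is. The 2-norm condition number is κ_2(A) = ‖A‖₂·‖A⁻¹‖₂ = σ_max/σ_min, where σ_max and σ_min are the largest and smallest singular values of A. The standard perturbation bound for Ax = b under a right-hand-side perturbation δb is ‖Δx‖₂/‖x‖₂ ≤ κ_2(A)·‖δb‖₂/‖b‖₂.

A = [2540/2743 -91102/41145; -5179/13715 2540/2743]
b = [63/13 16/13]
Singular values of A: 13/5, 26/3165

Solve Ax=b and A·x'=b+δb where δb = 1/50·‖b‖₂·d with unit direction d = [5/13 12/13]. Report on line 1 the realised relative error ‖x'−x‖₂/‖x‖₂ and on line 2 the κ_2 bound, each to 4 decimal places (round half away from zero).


0.0333
6.3300

from the listed singular values, σ₁ = 13/5, σ_n = 26/3165
κ_2(A) = (13/5) / (26/3165) = 316.5000
worst-case relative error ≤ 316.5000 × 1/50 = 6.3300
solve Ax = b  →  x = [337.6923 139.0385]
‖b‖₂ = 5.0000 and ‖x‖₂ = 365.1955
re-solving with b+δb shifts x by Δx of norm 12.1731
dividing the unrounded norms, ‖Δx‖/‖x‖ = 0.0333
so the bound overstates the realised error by a factor of ≈ 189.9017 (computed from the unrounded values)


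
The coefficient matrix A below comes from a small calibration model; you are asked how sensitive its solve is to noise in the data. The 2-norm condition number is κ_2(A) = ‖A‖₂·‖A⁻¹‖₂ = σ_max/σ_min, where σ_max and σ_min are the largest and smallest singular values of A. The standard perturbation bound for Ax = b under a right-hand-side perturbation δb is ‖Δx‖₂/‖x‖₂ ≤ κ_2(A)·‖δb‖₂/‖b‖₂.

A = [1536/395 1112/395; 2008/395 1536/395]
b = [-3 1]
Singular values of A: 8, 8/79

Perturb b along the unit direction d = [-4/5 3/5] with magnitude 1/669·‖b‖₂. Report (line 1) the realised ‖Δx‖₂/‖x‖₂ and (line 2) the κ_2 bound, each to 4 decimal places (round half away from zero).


largest singular value 8, smallest 8/79
κ_2(A) = 8 / (8/79) = 79.0000
perturbation bound = 79.0000·1/669 = 0.1181
solve Ax = b  →  x = [-17.8750 23.6250]
‖b‖ = 3.1623, ‖x‖ = 29.6253
re-solving with b+δb shifts x by Δx of norm 0.0467
relative error = 0.0016
tightness: 0.0016 against a bound of 0.1181 (unrounded ratio ≈ 0.0133)

0.0016
0.1181


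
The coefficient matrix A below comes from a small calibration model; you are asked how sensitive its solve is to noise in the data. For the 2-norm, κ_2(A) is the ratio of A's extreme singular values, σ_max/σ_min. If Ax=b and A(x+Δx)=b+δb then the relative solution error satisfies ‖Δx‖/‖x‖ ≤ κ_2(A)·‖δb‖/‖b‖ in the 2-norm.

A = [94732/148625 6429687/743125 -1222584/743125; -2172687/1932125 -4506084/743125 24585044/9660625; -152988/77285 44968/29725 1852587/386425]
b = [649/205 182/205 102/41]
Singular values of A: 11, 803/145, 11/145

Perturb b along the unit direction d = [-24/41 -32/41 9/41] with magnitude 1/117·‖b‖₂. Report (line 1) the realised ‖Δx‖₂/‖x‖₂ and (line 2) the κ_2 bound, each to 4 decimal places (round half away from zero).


from the listed singular values, σ₁ = 11, σ_n = 11/145
κ_2(A) = 11 / (11/145) = 145.0000
worst-case relative error ≤ 145.0000 × 1/117 = 1.2393
solve Ax = b  →  x = [-24.5161 0.3262 -9.7068]
‖b‖ = 4.1231, ‖x‖ = 26.3698
with δb = [-0.0206 -0.0275 0.0077], A·Δx = δb → ‖Δx‖ = 0.4645
relative error = 0.0176
tightness: 0.0176 against a bound of 1.2393 (unrounded ratio ≈ 0.0142)

0.0176
1.2393


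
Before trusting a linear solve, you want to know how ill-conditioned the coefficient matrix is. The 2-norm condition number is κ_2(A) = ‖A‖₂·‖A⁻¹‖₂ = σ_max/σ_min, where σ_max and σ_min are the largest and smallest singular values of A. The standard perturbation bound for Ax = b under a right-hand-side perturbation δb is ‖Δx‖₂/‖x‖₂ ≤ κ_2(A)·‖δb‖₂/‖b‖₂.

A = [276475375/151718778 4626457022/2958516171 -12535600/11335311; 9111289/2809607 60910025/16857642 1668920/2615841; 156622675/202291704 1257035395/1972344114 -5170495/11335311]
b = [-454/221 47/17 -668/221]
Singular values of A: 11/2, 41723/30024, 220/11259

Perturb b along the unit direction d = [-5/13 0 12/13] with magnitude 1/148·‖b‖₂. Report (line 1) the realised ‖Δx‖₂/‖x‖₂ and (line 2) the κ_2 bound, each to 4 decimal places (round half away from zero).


0.0155
1.9019

σ_max = 11/2, σ_min = 220/11259
κ_2(A) = (11/2) / (220/11259) = 281.4750
bound on ‖Δx‖/‖x‖: κ·ε = 281.4750·1/148 = 1.9019
solve Ax = b  →  x = [-72.6432 69.4351 -19.6599]
‖b‖ = 4.5826, ‖x‖ = 102.3952
re-solving with b+δb shifts x by Δx of norm 1.5846
realised ‖Δx‖/‖x‖ = 0.0155
tightness: 0.0155 against a bound of 1.9019 (unrounded ratio ≈ 0.0081)


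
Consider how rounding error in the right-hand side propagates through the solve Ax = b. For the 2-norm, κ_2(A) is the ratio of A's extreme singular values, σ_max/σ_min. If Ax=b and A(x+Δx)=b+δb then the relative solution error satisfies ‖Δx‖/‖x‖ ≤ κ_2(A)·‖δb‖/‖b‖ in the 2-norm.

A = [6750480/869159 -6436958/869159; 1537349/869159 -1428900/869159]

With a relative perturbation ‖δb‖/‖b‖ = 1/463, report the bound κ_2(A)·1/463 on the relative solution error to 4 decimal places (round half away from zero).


AᵀA = [28514230921/449397601 -27156022740/449397601; -27156022740/449397601 25863285844/449397601]; tr = 64658165/534361, det = 58564/534361
λ_max, λ_min = (64658165/534361 ± √4180553123896809/285541678321)/2 = 121, 484/534361
κ_2(A) = √(λ_max/λ_min) = √(121 / (484/534361)) = 365.5000
perturbation bound = 365.5000·1/463 = 0.7894

0.7894


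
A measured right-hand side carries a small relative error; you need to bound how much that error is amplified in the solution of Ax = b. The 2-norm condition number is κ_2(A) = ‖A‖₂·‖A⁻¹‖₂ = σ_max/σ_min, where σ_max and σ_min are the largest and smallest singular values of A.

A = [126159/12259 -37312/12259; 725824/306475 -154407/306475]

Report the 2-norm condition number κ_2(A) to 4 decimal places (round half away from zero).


59.8000

AᵀA = [6231040321/55875625 -1816835328/55875625; -1816835328/55875625 531800929/55875625]; tr = 10820546/89401, det = 366025/89401
λ_max, λ_min = (10820546/89401 ± √116953323734016/7992538801)/2 = 121, 3025/89401
so κ_2 = √(121 / (3025/89401)) = 59.8000


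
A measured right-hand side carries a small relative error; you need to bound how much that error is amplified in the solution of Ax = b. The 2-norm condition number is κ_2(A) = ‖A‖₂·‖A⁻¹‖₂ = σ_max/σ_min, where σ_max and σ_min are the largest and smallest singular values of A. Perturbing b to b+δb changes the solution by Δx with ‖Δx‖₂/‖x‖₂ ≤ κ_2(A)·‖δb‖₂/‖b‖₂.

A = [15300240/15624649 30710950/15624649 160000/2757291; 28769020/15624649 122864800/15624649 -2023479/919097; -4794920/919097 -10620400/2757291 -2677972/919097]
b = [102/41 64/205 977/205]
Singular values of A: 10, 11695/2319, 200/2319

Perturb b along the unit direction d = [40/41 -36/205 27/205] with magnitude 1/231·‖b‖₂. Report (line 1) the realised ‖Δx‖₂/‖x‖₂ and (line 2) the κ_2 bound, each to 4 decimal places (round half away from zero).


σ_max = 10, σ_min = 200/2319
condition number: 10 ÷ (200/2319) = 115.9500
worst-case relative error ≤ 115.9500 × 1/231 = 0.5019
solve Ax = b  →  x = [-22.8025 11.9347 23.4153]
2-norm of b is 5.3852; of x, 34.7946
Δx = A⁻¹·δb where δb = 1/231·5.3852·d; ‖Δx‖ = 0.2703
relative error = 0.0078
so the bound overstates the realised error by a factor of ≈ 64.6120 (computed from the unrounded values)

0.0078
0.5019
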